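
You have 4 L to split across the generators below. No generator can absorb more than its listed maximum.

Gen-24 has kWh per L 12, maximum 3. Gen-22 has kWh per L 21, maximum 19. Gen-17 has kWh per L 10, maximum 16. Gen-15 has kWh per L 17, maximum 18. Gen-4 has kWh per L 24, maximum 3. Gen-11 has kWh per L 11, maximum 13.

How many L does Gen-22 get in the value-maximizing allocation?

1

Rank by kWh per L: Gen-4 24 > Gen-22 21 > Gen-15 17 > Gen-24 12 > Gen-11 11 > Gen-17 10.
Gen-4 takes 3 to reach its cap of 3 → 1 left.
Only 1 left; Gen-22 takes them to reach 1.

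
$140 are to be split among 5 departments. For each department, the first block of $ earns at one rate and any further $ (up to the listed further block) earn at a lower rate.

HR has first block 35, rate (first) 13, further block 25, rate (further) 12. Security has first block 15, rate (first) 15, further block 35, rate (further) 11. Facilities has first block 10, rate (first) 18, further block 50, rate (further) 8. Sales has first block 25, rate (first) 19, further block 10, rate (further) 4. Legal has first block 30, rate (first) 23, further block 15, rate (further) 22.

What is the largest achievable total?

Treat each block as its own option and order by rate: Legal/T1 23 > Legal/T2 22 > Sales/T1 19 > Facilities/T1 18 > Security/T1 15 > HR/T1 13 > HR/T2 12 > Security/T2 11 > Facilities/T2 8 > Sales/T2 4.
Legal T1 at 23: fill all 30 ; 110 left.
Legal/T2 (22): +15 ; 95 left.
Sales T1 at 19: fill all 25 ; 70 left.
Facilities T1 at 18: fill all 10 ; 60 left.
Security T1 at 15: fill all 15 ; 45 left.
Fill HR T1 block (35 at 13) ; 10 left.
10 remain; put them into HR T2 at 12.
Total = 23×30 + 22×15 + 19×25 + 18×10 + 15×15 + 13×35 + 12×10 = 2475.

2475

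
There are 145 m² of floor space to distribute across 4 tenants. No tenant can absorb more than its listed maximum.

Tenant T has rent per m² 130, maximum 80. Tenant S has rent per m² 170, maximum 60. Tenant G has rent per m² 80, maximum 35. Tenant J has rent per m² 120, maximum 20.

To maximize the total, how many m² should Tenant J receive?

Rank by rent per m²: Tenant S 170 > Tenant T 130 > Tenant J 120 > Tenant G 80.
Tenant S: +60 to 60 (cap) — 85 left.
Tenant T: +80 to 80 (cap) — 5 left.
Tenant J: +5 (room for 20) → 5. Pool exhausted.

5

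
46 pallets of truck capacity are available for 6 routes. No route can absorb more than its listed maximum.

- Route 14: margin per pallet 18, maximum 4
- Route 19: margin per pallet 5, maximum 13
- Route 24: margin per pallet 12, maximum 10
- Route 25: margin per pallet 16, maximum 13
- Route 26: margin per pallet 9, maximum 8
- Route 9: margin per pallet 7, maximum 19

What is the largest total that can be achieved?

549

Rank by margin per pallet: Route 14 18 > Route 25 16 > Route 24 12 > Route 26 9 > Route 9 7 > Route 19 5.
Route 14: +4 to 4 (cap) ; 42 left.
Give Route 25 13 to hit its cap of 13 ; 29 left.
Route 24: +10 to 10 (cap) ; 19 left.
Give Route 26 8 to hit its cap of 8 ; 11 left.
Only 11 left; Route 9 takes them to reach 11.
Total = 18×4 + 12×10 + 16×13 + 9×8 + 7×11 = 549.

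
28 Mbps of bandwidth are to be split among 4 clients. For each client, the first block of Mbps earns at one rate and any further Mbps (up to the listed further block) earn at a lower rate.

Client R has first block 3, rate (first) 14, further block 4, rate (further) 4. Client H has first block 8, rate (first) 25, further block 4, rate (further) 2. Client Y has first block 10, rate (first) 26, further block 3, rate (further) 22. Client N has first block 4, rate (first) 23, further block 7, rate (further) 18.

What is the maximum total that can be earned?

Order all 8 blocks by rate: Client Y/tier1 26 > Client H/tier1 25 > Client N/tier1 23 > Client Y/tier2 22 > Client N/tier2 18 > Client R/tier1 14 > Client R/tier2 4 > Client H/tier2 2.
Client Y/tier1 (26): +10 ; 18 left.
Client H/tier1 (25): +8 ; 10 left.
Client N/tier1 (23): +4 ; 6 left.
Client Y tier2 at 22: fill all 3 ; 3 left.
3 remain; put them into Client N tier2 at 18.
Total = 26×10 + 25×8 + 23×4 + 22×3 + 18×3 = 672.

672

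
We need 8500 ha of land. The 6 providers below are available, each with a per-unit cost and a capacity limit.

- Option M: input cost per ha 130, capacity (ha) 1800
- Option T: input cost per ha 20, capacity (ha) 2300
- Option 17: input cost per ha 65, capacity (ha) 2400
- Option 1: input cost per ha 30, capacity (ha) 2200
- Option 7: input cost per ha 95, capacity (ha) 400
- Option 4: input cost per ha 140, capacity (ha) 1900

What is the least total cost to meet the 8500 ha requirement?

462000

Fill from the cheapest provider first.
Option T (20): use full 2300 — 6200 ha to go.
Option 1 at 30: take all 2200 ha — 4000 still needed.
Take 2400 from Option 17 at 65 — need 1600 more.
Option 7 (95): use full 400 — 1200 ha to go.
Option M (130): take the remaining 1200 — done.
Option 4: unused.
Cost = 2300×20 + 2200×30 + 2400×65 + 400×95 + 1200×130 = 462000.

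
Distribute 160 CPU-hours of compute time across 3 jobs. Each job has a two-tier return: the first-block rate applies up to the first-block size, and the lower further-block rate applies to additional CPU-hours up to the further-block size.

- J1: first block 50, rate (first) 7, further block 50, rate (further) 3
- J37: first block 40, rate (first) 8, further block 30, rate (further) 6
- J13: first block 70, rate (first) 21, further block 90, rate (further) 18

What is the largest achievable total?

Order all 6 blocks by rate: J13/tier1 21 > J13/tier2 18 > J37/tier1 8 > J1/tier1 7 > J37/tier2 6 > J1/tier2 3.
J13 tier1 at 21: fill all 70 — 90 left.
J13/tier2 (18): +90 — 0 left.
Total = 21×70 + 18×90 = 3090.

3090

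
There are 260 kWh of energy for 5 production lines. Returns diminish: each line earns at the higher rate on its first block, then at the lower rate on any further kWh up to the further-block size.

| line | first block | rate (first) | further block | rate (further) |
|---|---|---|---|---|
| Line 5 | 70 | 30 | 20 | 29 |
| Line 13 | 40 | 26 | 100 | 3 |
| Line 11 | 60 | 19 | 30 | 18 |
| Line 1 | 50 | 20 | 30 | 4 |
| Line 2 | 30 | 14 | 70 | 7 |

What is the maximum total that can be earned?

6220

Order all 10 blocks by rate: Line 5/first 30 > Line 5/second 29 > Line 13/first 26 > Line 1/first 20 > Line 11/first 19 > Line 11/second 18 > Line 2/first 14 > Line 2/second 7 > Line 1/second 4 > Line 13/second 3.
Line 5/first (30): +70 — 190 left.
Fill Line 5 second block (20 at 29) — 170 left.
Line 13 first at 26: fill all 40 — 130 left.
Fill Line 1 first block (50 at 20) — 80 left.
Line 11/first (19): +60 — 20 left.
Line 11 second at 18: only 20 left, fill 20.
Total = 30×70 + 29×20 + 26×40 + 20×50 + 19×60 + 18×20 = 6220.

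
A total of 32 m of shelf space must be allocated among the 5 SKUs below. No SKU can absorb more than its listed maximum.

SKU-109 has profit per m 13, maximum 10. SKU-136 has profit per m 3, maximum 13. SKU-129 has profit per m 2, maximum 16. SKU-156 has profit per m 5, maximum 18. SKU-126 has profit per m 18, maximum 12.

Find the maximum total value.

Rank by profit per m: SKU-126 18 > SKU-109 13 > SKU-156 5 > SKU-136 3 > SKU-129 2.
SKU-126 takes 12 to reach its cap of 12 → 20 left.
Give SKU-109 10 to hit its cap of 10 → 10 left.
SKU-156 has room for 18 but only 10 remain, so it gets 10.
Total = 13×10 + 5×10 + 18×12 = 396.

396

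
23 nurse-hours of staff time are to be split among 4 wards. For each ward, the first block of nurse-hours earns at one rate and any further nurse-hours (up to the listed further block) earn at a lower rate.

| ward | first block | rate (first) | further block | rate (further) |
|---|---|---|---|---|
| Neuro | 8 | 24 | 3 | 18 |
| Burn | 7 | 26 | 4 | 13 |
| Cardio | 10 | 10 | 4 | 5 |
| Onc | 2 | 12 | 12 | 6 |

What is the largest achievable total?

492

Order all 8 blocks by rate: Burn/tier1 26 > Neuro/tier1 24 > Neuro/tier2 18 > Burn/tier2 13 > Onc/tier1 12 > Cardio/tier1 10 > Onc/tier2 6 > Cardio/tier2 5.
Burn/tier1 (26): +7 → 16 left.
Neuro tier1 at 24: fill all 8 → 8 left.
Neuro/tier2 (18): +3 → 5 left.
Fill Burn tier2 block (4 at 13) → 1 left.
1 remain; put them into Onc tier1 at 12.
Total = 26×7 + 24×8 + 18×3 + 13×4 + 12×1 = 492.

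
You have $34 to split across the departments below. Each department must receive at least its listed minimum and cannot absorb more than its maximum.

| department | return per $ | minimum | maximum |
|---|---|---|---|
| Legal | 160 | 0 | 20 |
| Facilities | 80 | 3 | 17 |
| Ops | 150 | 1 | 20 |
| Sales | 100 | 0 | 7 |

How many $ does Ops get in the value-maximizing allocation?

Meeting every minimum uses 0+3+1+0 = 4 $, leaving 30.
Rank by return per $: Legal 160 > Ops 150 > Sales 100 > Facilities 80.
Give Legal 20 more to hit its cap of 20 → 10 left.
Only 10 left; Ops takes them to reach 11.

11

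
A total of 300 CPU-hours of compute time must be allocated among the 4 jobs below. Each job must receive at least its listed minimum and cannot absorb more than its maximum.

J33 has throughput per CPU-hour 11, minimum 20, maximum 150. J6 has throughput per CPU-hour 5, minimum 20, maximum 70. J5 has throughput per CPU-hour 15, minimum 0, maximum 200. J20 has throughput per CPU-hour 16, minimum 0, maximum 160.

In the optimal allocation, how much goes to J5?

Meeting every minimum uses 20+20+0+0 = 40 CPU-hours, leaving 260.
Rank by throughput per CPU-hour: J20 16 > J5 15 > J33 11 > J6 5.
J20: +160 to 160 (cap) → 100 left.
J5: +100 (room for 200) → 100. Pool exhausted.

100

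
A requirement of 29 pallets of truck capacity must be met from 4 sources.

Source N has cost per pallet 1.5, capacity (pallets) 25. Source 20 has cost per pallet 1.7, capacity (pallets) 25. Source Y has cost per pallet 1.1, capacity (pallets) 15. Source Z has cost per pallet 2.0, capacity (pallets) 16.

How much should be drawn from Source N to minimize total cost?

Fill from the cheapest source first.
Source Y (1.1): use full 15 ; 14 pallets to go.
Take 14 from Source N at 1.5 to finish.
Source 20, Source Z: unused.

14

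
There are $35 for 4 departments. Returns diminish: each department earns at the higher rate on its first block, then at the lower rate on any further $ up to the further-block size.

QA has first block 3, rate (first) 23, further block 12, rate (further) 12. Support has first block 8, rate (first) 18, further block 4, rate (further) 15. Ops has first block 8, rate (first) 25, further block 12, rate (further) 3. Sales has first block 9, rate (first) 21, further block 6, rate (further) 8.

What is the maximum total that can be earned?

Treat each block as its own option and order by rate: Ops/T1 25 > QA/T1 23 > Sales/T1 21 > Support/T1 18 > Support/T2 15 > QA/T2 12 > Sales/T2 8 > Ops/T2 3.
Fill Ops T1 block (8 at 25) — 27 left.
Fill QA T1 block (3 at 23) — 24 left.
Sales/T1 (21): +9 — 15 left.
Support T1 at 18: fill all 8 — 7 left.
Support T2 at 15: fill all 4 — 3 left.
QA/T2: +3 of 12 at 12; pool empty.
Total = 25×8 + 23×3 + 21×9 + 18×8 + 15×4 + 12×3 = 698.

698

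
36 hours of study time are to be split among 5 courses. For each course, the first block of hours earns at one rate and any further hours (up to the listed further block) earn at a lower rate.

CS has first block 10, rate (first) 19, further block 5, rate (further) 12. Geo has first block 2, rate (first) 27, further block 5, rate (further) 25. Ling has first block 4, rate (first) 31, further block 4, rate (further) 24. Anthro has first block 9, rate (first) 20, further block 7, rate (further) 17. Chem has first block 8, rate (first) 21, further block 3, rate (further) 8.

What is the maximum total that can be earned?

Treat each block as its own option and order by rate: Ling/first 31 > Geo/first 27 > Geo/second 25 > Ling/second 24 > Chem/first 21 > Anthro/first 20 > CS/first 19 > Anthro/second 17 > CS/second 12 > Chem/second 8.
Ling/first (31): +4 ; 32 left.
Geo/first (27): +2 ; 30 left.
Fill Geo second block (5 at 25) ; 25 left.
Ling second at 24: fill all 4 ; 21 left.
Chem first at 21: fill all 8 ; 13 left.
Anthro/first (20): +9 ; 4 left.
CS/first: +4 of 10 at 19; pool empty.
Total = 31×4 + 27×2 + 25×5 + 24×4 + 21×8 + 20×9 + 19×4 = 823.

823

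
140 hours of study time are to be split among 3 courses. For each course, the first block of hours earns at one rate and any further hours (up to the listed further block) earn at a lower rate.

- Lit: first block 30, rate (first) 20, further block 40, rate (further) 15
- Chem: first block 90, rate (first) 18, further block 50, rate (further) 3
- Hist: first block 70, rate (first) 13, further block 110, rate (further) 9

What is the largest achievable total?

2520

Rank every tier by rate: Lit/tier1 20 > Chem/tier1 18 > Lit/tier2 15 > Hist/tier1 13 > Hist/tier2 9 > Chem/tier2 3.
Lit tier1 at 20: fill all 30 → 110 left.
Chem tier1 at 18: fill all 90 → 20 left.
Lit tier2 at 15: only 20 left, fill 20.
Total = 20×30 + 18×90 + 15×20 = 2520.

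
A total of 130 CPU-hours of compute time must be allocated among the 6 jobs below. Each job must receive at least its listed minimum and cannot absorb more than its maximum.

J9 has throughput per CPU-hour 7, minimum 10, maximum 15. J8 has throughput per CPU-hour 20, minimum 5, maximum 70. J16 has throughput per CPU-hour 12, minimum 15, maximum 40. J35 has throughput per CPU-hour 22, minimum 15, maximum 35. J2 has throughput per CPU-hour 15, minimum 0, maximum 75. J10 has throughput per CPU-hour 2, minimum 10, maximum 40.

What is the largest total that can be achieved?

Meeting every minimum uses 10+5+15+15+0+10 = 55 CPU-hours, leaving 75.
Order the jobs by throughput per CPU-hour: J35 22 > J8 20 > J2 15 > J16 12 > J9 7 > J10 2.
Give J35 20 more to hit its cap of 35 → 55 left.
J8: +55 (room for 65) → 60. Pool exhausted.
Total = 7×10 + 20×60 + 12×15 + 22×35 + 2×10 = 2240.

2240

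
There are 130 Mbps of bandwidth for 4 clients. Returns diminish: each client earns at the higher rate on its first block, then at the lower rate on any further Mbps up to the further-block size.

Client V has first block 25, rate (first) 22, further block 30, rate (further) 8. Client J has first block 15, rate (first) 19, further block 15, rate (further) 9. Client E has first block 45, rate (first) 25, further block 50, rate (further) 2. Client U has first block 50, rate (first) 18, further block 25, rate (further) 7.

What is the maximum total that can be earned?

Rank every tier by rate: Client E/first 25 > Client V/first 22 > Client J/first 19 > Client U/first 18 > Client J/second 9 > Client V/second 8 > Client U/second 7 > Client E/second 2.
Client E/first (25): +45 — 85 left.
Client V first at 22: fill all 25 — 60 left.
Client J/first (19): +15 — 45 left.
Client U first at 18: only 45 left, fill 45.
Total = 25×45 + 22×25 + 19×15 + 18×45 = 2770.

2770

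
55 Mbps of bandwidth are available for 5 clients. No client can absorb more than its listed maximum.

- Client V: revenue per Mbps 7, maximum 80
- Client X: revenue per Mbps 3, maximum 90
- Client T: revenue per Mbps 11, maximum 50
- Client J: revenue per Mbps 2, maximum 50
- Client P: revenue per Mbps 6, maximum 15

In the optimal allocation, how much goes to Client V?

5

Rank by revenue per Mbps: Client T 11 > Client V 7 > Client P 6 > Client X 3 > Client J 2.
Client T: +50 to 50 (cap) → 5 left.
Only 5 left; Client V takes them to reach 5.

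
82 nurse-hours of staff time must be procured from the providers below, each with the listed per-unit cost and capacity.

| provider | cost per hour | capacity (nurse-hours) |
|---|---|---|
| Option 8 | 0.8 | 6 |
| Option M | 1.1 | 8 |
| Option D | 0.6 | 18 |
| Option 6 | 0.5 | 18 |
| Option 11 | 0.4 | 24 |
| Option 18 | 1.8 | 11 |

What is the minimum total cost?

57.4

Fill from the cheapest provider first.
Take 24 from Option 11 at 0.4 ; need 58 more.
Take 18 from Option 6 at 0.5 ; need 40 more.
Take 18 from Option D at 0.6 ; need 22 more.
Option 8 at 0.8: take all 6 nurse-hours ; 16 still needed.
Take 8 from Option M at 1.1 ; need 8 more.
Option 18 at 1.8: take 8 of its 11 ; requirement met.
Cost = 24×0.4 + 18×0.5 + 18×0.6 + 6×0.8 + 8×1.1 + 8×1.8 = 57.4.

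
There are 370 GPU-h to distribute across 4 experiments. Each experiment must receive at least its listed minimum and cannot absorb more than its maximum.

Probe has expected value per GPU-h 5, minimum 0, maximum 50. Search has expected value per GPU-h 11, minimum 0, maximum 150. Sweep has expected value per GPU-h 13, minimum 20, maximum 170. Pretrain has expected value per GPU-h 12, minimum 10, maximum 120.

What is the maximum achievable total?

4530

Meeting every minimum uses 0+0+20+10 = 30 GPU-h, leaving 340.
Highest expected value per GPU-h first: Sweep 13 > Pretrain 12 > Search 11 > Probe 5.
Give Sweep 150 more to hit its cap of 170 → 190 left.
Pretrain takes 110 more to reach its cap of 120 → 80 left.
Search: +80 (room for 150) → 80. Pool exhausted.
Total = 11×80 + 13×170 + 12×120 = 4530.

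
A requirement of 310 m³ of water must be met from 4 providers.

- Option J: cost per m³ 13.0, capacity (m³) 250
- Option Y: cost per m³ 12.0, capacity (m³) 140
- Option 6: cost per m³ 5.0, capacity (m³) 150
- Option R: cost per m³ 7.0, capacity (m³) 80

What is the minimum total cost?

Use providers in increasing cost order.
Option 6 at 5.0: take all 150 m³ ; 160 still needed.
Option R (7.0): use full 80 ; 80 m³ to go.
Option Y at 12.0: take 80 of its 140 ; requirement met.
Option J: unused.
Cost = 150×5.0 + 80×7.0 + 80×12.0 = 2270.

2270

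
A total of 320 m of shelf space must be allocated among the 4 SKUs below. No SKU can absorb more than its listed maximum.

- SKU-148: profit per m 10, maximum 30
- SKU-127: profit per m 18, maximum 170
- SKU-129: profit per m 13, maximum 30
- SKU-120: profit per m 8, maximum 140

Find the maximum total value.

Order the SKUs by profit per m: SKU-127 18 > SKU-129 13 > SKU-148 10 > SKU-120 8.
SKU-127: +170 to 170 (cap) → 150 left.
Give SKU-129 30 to hit its cap of 30 → 120 left.
Give SKU-148 30 to hit its cap of 30 → 90 left.
SKU-120 has room for 140 but only 90 remain, so it gets 90.
Total = 10×30 + 18×170 + 13×30 + 8×90 = 4470.

4470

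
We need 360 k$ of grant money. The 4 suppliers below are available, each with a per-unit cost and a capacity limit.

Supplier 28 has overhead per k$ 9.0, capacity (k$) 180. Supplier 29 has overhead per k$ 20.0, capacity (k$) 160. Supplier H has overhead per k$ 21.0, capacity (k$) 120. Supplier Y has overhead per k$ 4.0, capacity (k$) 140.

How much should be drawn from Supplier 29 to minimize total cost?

Use suppliers in increasing cost order.
Supplier Y (4.0): use full 140 → 220 k$ to go.
Supplier 28 (9.0): use full 180 → 40 k$ to go.
Supplier 29 at 20.0: take 40 of its 160 → requirement met.
Supplier H: unused.

40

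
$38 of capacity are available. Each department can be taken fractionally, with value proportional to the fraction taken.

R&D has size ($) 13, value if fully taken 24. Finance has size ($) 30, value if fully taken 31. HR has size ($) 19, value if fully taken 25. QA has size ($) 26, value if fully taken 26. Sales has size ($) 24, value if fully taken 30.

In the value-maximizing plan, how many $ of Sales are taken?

Sort by value density: R&D 24/13≈1.85, HR 25/19≈1.32, Sales 30/24≈1.25, Finance 31/30≈1.03, QA 26/26≈1.
All 13 $ of R&D fit (value 24) ; 25 remain.
HR: take in full, 19 $ for value 25 ; 6 left.
6 $ left: a 6/24 share of Sales gives 30×6/24 = 7.5.

6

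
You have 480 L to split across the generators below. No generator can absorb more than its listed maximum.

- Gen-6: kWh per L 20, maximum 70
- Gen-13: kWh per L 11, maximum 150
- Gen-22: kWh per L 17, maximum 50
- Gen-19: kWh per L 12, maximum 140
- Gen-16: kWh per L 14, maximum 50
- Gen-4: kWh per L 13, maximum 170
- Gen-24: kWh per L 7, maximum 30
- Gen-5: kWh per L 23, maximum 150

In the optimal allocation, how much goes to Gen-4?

160

Highest kWh per L first: Gen-5 23 > Gen-6 20 > Gen-22 17 > Gen-16 14 > Gen-4 13 > Gen-19 12 > Gen-13 11 > Gen-24 7.
Gen-5 takes 150 to reach its cap of 150 — 330 left.
Give Gen-6 70 to hit its cap of 70 — 260 left.
Gen-22: +50 to 50 (cap) — 210 left.
Gen-16: +50 to 50 (cap) — 160 left.
Gen-4: +160 (room for 170) → 160. Pool exhausted.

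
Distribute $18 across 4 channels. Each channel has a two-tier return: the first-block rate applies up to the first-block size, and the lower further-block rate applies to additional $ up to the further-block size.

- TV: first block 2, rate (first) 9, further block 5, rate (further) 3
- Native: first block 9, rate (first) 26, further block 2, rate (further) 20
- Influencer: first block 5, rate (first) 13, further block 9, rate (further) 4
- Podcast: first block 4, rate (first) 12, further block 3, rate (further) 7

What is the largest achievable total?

Rank every tier by rate: Native/tier1 26 > Native/tier2 20 > Influencer/tier1 13 > Podcast/tier1 12 > TV/tier1 9 > Podcast/tier2 7 > Influencer/tier2 4 > TV/tier2 3.
Native/tier1 (26): +9 — 9 left.
Native tier2 at 20: fill all 2 — 7 left.
Fill Influencer tier1 block (5 at 13) — 2 left.
2 remain; put them into Podcast tier1 at 12.
Total = 26×9 + 20×2 + 13×5 + 12×2 = 363.

363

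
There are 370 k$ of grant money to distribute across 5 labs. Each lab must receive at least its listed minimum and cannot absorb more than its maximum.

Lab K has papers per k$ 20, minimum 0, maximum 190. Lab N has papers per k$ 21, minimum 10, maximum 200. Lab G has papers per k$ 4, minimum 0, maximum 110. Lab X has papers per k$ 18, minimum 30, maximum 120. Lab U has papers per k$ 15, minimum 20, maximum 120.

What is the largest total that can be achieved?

7440

Meeting every minimum uses 0+10+0+30+20 = 60 k$, leaving 310.
Rank by papers per k$: Lab N 21 > Lab K 20 > Lab X 18 > Lab U 15 > Lab G 4.
Lab N takes 190 more to reach its cap of 200 ; 120 left.
Only 120 left; Lab K takes them to reach 120.
Total = 20×120 + 21×200 + 18×30 + 15×20 = 7440.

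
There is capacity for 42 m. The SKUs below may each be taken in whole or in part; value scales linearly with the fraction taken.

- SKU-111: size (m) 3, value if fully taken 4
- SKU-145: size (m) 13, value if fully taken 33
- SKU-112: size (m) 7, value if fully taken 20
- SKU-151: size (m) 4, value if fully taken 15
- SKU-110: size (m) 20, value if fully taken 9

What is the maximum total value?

Rank by value-to-size ratio: SKU-151 15/4≈3.75, SKU-112 20/7≈2.86, SKU-145 33/13≈2.54, SKU-111 4/3≈1.33, SKU-110 9/20≈0.45.
SKU-151: take in full, 4 m for value 15 ; 38 left.
All 7 m of SKU-112 fit (value 20) ; 31 remain.
Take all of SKU-145 (13 m, value 33) ; 18 m left.
Take all of SKU-111 (3 m, value 4) ; 15 m left.
15 m left: a 15/20 share of SKU-110 gives 9×15/20 = 6.75.
Total value = 78.75.

78.75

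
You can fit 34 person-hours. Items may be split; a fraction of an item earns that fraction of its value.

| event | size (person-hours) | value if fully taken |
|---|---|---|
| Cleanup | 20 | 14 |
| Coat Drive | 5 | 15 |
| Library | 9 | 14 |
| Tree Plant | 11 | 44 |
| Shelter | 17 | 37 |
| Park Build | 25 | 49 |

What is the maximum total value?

97.96

Best value per unit of size first: Tree Plant 44/11≈4, Coat Drive 15/5≈3, Shelter 37/17≈2.18, Park Build 49/25≈1.96, Library 14/9≈1.56, Cleanup 14/20≈0.7.
Tree Plant: take in full, 11 person-hours for value 44 ; 23 left.
Coat Drive: take in full, 5 person-hours for value 15 ; 18 left.
Shelter: take in full, 17 person-hours for value 37 ; 1 left.
Only 1 person-hours remain; take 1/25 of Park Build for value 49×1/25 = 1.96.
Total value = 97.96.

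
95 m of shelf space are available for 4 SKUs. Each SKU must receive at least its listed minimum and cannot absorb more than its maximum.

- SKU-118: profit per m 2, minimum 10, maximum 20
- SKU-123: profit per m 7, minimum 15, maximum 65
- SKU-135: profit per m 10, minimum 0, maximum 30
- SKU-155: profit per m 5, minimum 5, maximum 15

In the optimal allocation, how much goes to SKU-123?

Meeting every minimum uses 10+15+0+5 = 30 m, leaving 65.
Highest profit per m first: SKU-135 10 > SKU-123 7 > SKU-155 5 > SKU-118 2.
SKU-135 takes 30 more to reach its cap of 30 ; 35 left.
SKU-123: +35 (room for 50) → 50. Pool exhausted.

50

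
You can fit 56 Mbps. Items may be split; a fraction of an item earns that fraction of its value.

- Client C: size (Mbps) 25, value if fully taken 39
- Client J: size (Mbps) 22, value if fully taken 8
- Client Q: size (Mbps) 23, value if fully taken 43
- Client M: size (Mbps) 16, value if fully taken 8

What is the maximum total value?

Rank by value-to-size ratio: Client Q 43/23≈1.87, Client C 39/25≈1.56, Client M 8/16≈0.5, Client J 8/22≈0.364.
Client Q: take in full, 23 Mbps for value 43 — 33 left.
All 25 Mbps of Client C fit (value 39) — 8 remain.
Fill the last 8 Mbps with part of Client M: 8/16 of it earns 4.
Total value = 86.

86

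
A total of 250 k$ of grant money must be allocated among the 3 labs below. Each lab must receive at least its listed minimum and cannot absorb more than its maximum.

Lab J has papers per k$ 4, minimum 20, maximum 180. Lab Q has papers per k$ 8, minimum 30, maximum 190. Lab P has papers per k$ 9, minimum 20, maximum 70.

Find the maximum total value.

Meeting every minimum uses 20+30+20 = 70 k$, leaving 180.
Rank by papers per k$: Lab P 9 > Lab Q 8 > Lab J 4.
Give Lab P 50 more to hit its cap of 70 — 130 left.
Lab Q has room for 160 more but only 130 remain, so it gets 160.
Total = 4×20 + 8×160 + 9×70 = 1990.

1990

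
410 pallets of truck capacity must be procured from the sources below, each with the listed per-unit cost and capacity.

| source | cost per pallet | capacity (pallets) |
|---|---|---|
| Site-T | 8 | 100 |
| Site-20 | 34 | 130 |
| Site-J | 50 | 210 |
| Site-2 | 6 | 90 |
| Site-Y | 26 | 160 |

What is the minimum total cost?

Fill from the cheapest source first.
Site-2 (6): use full 90 — 320 pallets to go.
Take 100 from Site-T at 8 — need 220 more.
Take 160 from Site-Y at 26 — need 60 more.
Site-20 at 34: take 60 of its 130 — requirement met.
Site-J: unused.
Cost = 90×6 + 100×8 + 160×26 + 60×34 = 7540.

7540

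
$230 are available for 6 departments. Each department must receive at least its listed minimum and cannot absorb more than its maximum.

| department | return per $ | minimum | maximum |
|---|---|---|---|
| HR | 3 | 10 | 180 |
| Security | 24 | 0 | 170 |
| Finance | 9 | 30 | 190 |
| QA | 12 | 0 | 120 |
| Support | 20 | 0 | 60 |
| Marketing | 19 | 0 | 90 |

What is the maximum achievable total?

Meeting every minimum uses 10+0+30+0+0+0 = 40 $, leaving 190.
Highest return per $ first: Security 24 > Support 20 > Marketing 19 > QA 12 > Finance 9 > HR 3.
Security: +170 to 170 (cap) — 20 left.
Support: +20 (room for 60) → 20. Pool exhausted.
Total = 3×10 + 24×170 + 9×30 + 20×20 = 4780.

4780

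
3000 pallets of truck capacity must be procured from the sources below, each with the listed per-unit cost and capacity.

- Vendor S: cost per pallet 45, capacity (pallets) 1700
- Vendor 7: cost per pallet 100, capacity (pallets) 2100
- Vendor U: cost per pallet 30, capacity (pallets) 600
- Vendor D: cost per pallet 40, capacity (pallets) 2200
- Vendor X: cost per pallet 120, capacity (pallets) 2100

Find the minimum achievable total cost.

Use sources in increasing cost order.
Vendor U at 30: take all 600 pallets ; 2400 still needed.
Vendor D (40): use full 2200 ; 200 pallets to go.
Vendor S at 45: take 200 of its 1700 ; requirement met.
Vendor 7, Vendor X: unused.
Cost = 600×30 + 2200×40 + 200×45 = 115000.

115000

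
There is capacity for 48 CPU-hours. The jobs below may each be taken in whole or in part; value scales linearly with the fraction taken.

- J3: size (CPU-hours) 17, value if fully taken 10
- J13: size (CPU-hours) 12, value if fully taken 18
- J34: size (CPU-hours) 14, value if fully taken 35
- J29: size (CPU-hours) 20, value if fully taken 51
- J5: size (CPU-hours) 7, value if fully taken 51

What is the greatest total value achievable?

Best value per unit of size first: J5 51/7≈7.29, J29 51/20≈2.55, J34 35/14≈2.5, J13 18/12≈1.5, J3 10/17≈0.588.
All 7 CPU-hours of J5 fit (value 51) ; 41 remain.
J29: take in full, 20 CPU-hours for value 51 ; 21 left.
J34: take in full, 14 CPU-hours for value 35 ; 7 left.
Only 7 CPU-hours remain; take 7/12 of J13 for value 18×7/12 = 10.5.
Total value = 147.5.

147.5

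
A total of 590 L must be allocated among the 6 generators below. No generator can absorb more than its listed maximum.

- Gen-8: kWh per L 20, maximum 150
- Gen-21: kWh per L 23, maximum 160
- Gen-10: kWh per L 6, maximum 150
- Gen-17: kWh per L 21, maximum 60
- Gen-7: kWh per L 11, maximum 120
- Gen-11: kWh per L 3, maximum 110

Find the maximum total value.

9860

Order the generators by kWh per L: Gen-21 23 > Gen-17 21 > Gen-8 20 > Gen-7 11 > Gen-10 6 > Gen-11 3.
Give Gen-21 160 to hit its cap of 160 → 430 left.
Gen-17: +60 to 60 (cap) → 370 left.
Give Gen-8 150 to hit its cap of 150 → 220 left.
Gen-7 takes 120 to reach its cap of 120 → 100 left.
Gen-10 has room for 150 but only 100 remain, so it gets 100.
Total = 20×150 + 23×160 + 6×100 + 21×60 + 11×120 = 9860.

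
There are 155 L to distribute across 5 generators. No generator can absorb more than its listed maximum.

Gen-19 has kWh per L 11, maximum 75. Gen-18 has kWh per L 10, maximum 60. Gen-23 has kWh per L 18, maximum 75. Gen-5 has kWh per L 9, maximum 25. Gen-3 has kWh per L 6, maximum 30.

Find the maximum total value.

2225

Rank by kWh per L: Gen-23 18 > Gen-19 11 > Gen-18 10 > Gen-5 9 > Gen-3 6.
Gen-23 takes 75 to reach its cap of 75 — 80 left.
Gen-19 takes 75 to reach its cap of 75 — 5 left.
Gen-18: +5 (room for 60) → 5. Pool exhausted.
Total = 11×75 + 10×5 + 18×75 = 2225.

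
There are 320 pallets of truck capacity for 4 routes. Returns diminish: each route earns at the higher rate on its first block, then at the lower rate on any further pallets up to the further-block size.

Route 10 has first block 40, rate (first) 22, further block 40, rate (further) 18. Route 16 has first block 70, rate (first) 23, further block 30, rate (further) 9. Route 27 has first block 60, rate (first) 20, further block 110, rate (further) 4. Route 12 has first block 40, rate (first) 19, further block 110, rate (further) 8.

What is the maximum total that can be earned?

Treat each block as its own option and order by rate: Route 16/tier1 23 > Route 10/tier1 22 > Route 27/tier1 20 > Route 12/tier1 19 > Route 10/tier2 18 > Route 16/tier2 9 > Route 12/tier2 8 > Route 27/tier2 4.
Route 16/tier1 (23): +70 → 250 left.
Route 10 tier1 at 22: fill all 40 → 210 left.
Fill Route 27 tier1 block (60 at 20) → 150 left.
Fill Route 12 tier1 block (40 at 19) → 110 left.
Fill Route 10 tier2 block (40 at 18) → 70 left.
Fill Route 16 tier2 block (30 at 9) → 40 left.
Route 12 tier2 at 8: only 40 left, fill 40.
Total = 23×70 + 22×40 + 20×60 + 19×40 + 18×40 + 9×30 + 8×40 = 5760.

5760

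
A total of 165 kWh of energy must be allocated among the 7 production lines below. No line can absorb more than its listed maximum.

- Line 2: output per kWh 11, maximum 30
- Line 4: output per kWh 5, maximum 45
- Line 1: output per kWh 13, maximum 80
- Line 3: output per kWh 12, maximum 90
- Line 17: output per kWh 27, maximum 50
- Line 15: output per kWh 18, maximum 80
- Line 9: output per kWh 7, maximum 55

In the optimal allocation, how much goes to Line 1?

Rank by output per kWh: Line 17 27 > Line 15 18 > Line 1 13 > Line 3 12 > Line 2 11 > Line 9 7 > Line 4 5.
Line 17 takes 50 to reach its cap of 50 → 115 left.
Line 15 takes 80 to reach its cap of 80 → 35 left.
Line 1: +35 (room for 80) → 35. Pool exhausted.

35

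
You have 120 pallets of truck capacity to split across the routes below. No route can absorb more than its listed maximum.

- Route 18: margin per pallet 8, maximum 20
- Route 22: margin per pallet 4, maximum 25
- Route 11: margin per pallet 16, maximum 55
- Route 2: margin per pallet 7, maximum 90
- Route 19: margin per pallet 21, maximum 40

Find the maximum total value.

1915

Highest margin per pallet first: Route 19 21 > Route 11 16 > Route 18 8 > Route 2 7 > Route 22 4.
Give Route 19 40 to hit its cap of 40 — 80 left.
Give Route 11 55 to hit its cap of 55 — 25 left.
Route 18 takes 20 to reach its cap of 20 — 5 left.
Route 2 has room for 90 but only 5 remain, so it gets 5.
Total = 8×20 + 16×55 + 7×5 + 21×40 = 1915.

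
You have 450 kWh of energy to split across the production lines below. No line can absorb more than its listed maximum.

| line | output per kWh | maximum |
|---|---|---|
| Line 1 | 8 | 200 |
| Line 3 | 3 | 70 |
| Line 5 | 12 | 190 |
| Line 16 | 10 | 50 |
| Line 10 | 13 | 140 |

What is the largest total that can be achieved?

Rank by output per kWh: Line 10 13 > Line 5 12 > Line 16 10 > Line 1 8 > Line 3 3.
Line 10 takes 140 to reach its cap of 140 ; 310 left.
Line 5 takes 190 to reach its cap of 190 ; 120 left.
Line 16: +50 to 50 (cap) ; 70 left.
Line 1: +70 (room for 200) → 70. Pool exhausted.
Total = 8×70 + 12×190 + 10×50 + 13×140 = 5160.

5160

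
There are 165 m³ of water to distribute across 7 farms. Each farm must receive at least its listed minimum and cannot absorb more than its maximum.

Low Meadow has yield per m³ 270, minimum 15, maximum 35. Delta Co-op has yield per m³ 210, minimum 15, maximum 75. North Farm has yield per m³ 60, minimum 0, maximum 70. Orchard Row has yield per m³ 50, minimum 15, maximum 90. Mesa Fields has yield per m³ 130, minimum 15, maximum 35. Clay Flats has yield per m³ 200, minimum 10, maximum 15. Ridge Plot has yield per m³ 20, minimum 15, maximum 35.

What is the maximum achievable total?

Meeting every minimum uses 15+15+0+15+15+10+15 = 85 m³, leaving 80.
Order the farms by yield per m³: Low Meadow 270 > Delta Co-op 210 > Clay Flats 200 > Mesa Fields 130 > North Farm 60 > Orchard Row 50 > Ridge Plot 20.
Low Meadow: +20 to 35 (cap) ; 60 left.
Delta Co-op takes 60 more to reach its cap of 75 ; 0 left.
Total = 270×35 + 210×75 + 50×15 + 130×15 + 200×10 + 20×15 = 30200.

30200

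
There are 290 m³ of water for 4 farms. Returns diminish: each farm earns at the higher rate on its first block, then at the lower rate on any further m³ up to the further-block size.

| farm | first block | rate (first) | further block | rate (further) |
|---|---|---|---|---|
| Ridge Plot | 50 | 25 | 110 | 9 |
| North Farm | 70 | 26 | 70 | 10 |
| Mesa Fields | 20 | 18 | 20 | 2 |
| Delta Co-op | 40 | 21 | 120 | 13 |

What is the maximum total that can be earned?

5700

Treat each block as its own option and order by rate: North Farm/tier1 26 > Ridge Plot/tier1 25 > Delta Co-op/tier1 21 > Mesa Fields/tier1 18 > Delta Co-op/tier2 13 > North Farm/tier2 10 > Ridge Plot/tier2 9 > Mesa Fields/tier2 2.
Fill North Farm tier1 block (70 at 26) ; 220 left.
Ridge Plot tier1 at 25: fill all 50 ; 170 left.
Fill Delta Co-op tier1 block (40 at 21) ; 130 left.
Mesa Fields/tier1 (18): +20 ; 110 left.
Delta Co-op/tier2: +110 of 120 at 13; pool empty.
Total = 26×70 + 25×50 + 21×40 + 18×20 + 13×110 = 5700.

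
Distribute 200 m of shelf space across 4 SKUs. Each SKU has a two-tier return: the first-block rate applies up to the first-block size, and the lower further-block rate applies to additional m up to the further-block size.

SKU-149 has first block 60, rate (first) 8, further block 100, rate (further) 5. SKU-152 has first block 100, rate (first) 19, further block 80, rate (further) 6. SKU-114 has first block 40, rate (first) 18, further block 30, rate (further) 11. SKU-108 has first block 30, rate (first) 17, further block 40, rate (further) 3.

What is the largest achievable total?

Order all 8 blocks by rate: SKU-152/T1 19 > SKU-114/T1 18 > SKU-108/T1 17 > SKU-114/T2 11 > SKU-149/T1 8 > SKU-152/T2 6 > SKU-149/T2 5 > SKU-108/T2 3.
SKU-152/T1 (19): +100 ; 100 left.
SKU-114 T1 at 18: fill all 40 ; 60 left.
SKU-108 T1 at 17: fill all 30 ; 30 left.
SKU-114 T2 at 11: fill all 30 ; 0 left.
Total = 19×100 + 18×40 + 17×30 + 11×30 = 3460.

3460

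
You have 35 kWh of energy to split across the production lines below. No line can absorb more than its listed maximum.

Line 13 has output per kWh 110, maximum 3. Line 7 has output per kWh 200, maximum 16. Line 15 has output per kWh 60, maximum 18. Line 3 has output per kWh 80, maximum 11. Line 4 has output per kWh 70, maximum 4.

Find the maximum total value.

Order the production lines by output per kWh: Line 7 200 > Line 13 110 > Line 3 80 > Line 4 70 > Line 15 60.
Line 7 takes 16 to reach its cap of 16 → 19 left.
Line 13 takes 3 to reach its cap of 3 → 16 left.
Line 3: +11 to 11 (cap) → 5 left.
Line 4 takes 4 to reach its cap of 4 → 1 left.
Line 15 has room for 18 but only 1 remain, so it gets 1.
Total = 110×3 + 200×16 + 60×1 + 80×11 + 70×4 = 4750.

4750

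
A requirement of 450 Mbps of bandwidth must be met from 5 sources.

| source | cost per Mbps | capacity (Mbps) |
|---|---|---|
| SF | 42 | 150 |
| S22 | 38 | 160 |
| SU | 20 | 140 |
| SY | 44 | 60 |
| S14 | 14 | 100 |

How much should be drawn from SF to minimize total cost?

Cheapest first:
Take 100 from S14 at 14 ; need 350 more.
SU at 20: take all 140 Mbps ; 210 still needed.
Take 160 from S22 at 38 ; need 50 more.
SF at 42: take 50 of its 150 ; requirement met.
SY: unused.

50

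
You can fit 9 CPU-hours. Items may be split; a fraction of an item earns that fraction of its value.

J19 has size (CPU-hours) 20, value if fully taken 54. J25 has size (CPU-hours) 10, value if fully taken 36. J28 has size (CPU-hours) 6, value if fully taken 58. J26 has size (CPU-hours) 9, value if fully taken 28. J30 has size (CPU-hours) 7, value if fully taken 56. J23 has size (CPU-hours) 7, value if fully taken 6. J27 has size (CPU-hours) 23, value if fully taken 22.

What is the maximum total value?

Best value per unit of size first: J28 58/6≈9.67, J30 56/7≈8, J25 36/10≈3.6, J26 28/9≈3.11, J19 54/20≈2.7, J27 22/23≈0.957, J23 6/7≈0.857.
J28: take in full, 6 CPU-hours for value 58 — 3 left.
Fill the last 3 CPU-hours with part of J30: 3/7 of it earns 24.
Total value = 82.

82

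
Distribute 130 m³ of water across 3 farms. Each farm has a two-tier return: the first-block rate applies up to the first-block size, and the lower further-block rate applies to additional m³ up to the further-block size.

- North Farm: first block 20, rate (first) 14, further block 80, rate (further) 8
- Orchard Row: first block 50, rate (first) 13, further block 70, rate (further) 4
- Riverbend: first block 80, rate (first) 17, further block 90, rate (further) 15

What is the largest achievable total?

2110

Treat each block as its own option and order by rate: Riverbend/first 17 > Riverbend/second 15 > North Farm/first 14 > Orchard Row/first 13 > North Farm/second 8 > Orchard Row/second 4.
Riverbend first at 17: fill all 80 → 50 left.
Riverbend/second: +50 of 90 at 15; pool empty.
Total = 17×80 + 15×50 = 2110.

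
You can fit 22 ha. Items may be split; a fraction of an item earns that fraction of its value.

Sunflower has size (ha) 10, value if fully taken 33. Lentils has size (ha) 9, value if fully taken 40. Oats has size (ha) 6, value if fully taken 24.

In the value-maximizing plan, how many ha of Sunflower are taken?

Best value per unit of size first: Lentils 40/9≈4.44, Oats 24/6≈4, Sunflower 33/10≈3.3.
Lentils: take in full, 9 ha for value 40 — 13 left.
Oats: take in full, 6 ha for value 24 — 7 left.
Fill the last 7 ha with part of Sunflower: 7/10 of it earns 23.1.

7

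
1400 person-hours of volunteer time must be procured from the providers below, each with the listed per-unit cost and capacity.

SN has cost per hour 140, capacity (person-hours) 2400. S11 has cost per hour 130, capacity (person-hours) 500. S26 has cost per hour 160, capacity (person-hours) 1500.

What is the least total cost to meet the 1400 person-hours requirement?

Fill from the cheapest provider first.
S11 at 130: take all 500 person-hours ; 900 still needed.
SN at 140: take 900 of its 2400 ; requirement met.
S26: unused.
Cost = 500×130 + 900×140 = 191000.

191000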